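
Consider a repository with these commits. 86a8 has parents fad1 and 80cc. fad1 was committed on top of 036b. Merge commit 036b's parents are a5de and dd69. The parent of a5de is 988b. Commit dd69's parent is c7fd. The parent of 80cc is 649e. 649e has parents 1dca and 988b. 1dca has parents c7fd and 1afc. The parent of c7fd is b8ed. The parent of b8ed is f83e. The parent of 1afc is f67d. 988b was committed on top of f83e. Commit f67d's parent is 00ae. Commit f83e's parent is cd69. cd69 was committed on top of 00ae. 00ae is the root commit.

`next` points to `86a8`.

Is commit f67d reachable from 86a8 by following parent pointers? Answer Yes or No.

Yes

Ancestors of 86a8 (commits reachable by following parents): {00ae, 036b, 1afc, 1dca, 649e, 80cc, 86a8, 988b, a5de, b8ed, c7fd, cd69, dd69, f67d, f83e, fad1}.
f67d is in that set, so it is an ancestor of 86a8.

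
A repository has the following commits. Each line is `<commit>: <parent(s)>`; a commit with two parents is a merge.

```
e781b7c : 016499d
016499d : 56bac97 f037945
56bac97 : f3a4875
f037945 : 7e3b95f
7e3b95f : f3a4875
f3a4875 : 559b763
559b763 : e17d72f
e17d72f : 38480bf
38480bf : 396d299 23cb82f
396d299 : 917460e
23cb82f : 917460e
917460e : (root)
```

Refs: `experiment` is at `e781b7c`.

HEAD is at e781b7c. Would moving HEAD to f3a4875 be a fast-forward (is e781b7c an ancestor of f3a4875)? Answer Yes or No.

No

A fast-forward from e781b7c to f3a4875 is possible iff e781b7c is an ancestor of f3a4875.
Ancestors of f3a4875: {23cb82f, 38480bf, 396d299, 559b763, 917460e, e17d72f, f3a4875}.
e781b7c is not among them, so fast-forward is not possible.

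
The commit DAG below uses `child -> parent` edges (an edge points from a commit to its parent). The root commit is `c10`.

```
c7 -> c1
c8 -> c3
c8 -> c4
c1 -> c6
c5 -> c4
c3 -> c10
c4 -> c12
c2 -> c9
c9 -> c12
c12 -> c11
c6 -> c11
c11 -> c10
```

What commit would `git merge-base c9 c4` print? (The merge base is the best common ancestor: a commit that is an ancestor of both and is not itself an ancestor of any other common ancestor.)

Ancestors of c9: {c10, c11, c12, c9}.
Ancestors of c4: {c10, c11, c12, c4}.
Common ancestors: {c10, c11, c12}.
Among these, c12 is not an ancestor of any other common ancestor — it is the merge base.

c12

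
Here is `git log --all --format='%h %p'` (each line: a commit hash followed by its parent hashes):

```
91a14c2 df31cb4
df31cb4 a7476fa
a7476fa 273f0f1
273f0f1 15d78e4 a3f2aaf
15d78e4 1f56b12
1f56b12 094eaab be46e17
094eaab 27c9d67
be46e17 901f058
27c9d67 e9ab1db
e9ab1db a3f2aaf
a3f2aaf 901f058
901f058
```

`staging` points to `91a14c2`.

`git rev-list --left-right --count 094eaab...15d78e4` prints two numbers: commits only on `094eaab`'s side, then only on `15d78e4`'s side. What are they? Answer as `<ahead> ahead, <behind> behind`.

Reachable from 094eaab: {094eaab, 27c9d67, 901f058, a3f2aaf, e9ab1db}.
Reachable from 15d78e4: {094eaab, 15d78e4, 1f56b12, 27c9d67, 901f058, a3f2aaf, be46e17, e9ab1db}.
Only in 094eaab's history (ahead): {} — 0.
Only in 15d78e4's history (behind): {15d78e4, 1f56b12, be46e17} — 3.

0 ahead, 3 behind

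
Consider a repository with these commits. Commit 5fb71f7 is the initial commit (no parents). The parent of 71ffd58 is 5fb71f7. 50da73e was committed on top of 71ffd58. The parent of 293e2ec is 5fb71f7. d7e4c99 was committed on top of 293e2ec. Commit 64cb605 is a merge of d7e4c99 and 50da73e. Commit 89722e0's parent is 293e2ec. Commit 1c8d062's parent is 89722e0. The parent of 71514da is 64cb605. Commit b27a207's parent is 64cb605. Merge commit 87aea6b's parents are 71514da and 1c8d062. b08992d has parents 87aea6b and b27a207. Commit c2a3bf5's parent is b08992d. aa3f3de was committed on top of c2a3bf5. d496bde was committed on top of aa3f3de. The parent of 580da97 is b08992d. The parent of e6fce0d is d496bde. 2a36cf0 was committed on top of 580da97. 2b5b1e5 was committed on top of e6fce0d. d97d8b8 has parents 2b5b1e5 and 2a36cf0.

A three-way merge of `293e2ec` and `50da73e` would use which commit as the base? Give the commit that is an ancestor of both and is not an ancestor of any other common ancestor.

5fb71f7

Ancestors of 293e2ec: {293e2ec, 5fb71f7}.
Ancestors of 50da73e: {50da73e, 5fb71f7, 71ffd58}.
Common ancestors: {5fb71f7}.
The only common ancestor is 5fb71f7, so it is the merge base.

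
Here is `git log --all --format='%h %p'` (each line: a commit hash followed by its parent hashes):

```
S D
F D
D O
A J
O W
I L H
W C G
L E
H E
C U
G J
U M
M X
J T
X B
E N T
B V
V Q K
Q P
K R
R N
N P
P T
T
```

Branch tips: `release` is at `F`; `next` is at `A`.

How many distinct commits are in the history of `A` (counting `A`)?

3

Walking parent pointers from A: reachable set = {A, J, T}.
That is 3 commits.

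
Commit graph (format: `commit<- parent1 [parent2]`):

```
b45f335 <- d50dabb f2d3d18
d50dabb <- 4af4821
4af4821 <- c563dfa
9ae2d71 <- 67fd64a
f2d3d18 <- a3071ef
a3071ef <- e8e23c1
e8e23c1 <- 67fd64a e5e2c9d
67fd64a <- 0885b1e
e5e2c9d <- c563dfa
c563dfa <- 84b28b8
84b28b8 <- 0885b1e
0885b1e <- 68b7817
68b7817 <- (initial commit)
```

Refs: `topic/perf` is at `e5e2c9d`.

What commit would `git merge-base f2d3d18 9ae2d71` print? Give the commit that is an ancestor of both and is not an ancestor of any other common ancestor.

67fd64a

Ancestors of f2d3d18: {0885b1e, 67fd64a, 68b7817, 84b28b8, a3071ef, c563dfa, e5e2c9d, e8e23c1, f2d3d18}.
Ancestors of 9ae2d71: {0885b1e, 67fd64a, 68b7817, 9ae2d71}.
Common ancestors: {0885b1e, 67fd64a, 68b7817}.
Among these, 67fd64a is not an ancestor of any other common ancestor — it is the merge base.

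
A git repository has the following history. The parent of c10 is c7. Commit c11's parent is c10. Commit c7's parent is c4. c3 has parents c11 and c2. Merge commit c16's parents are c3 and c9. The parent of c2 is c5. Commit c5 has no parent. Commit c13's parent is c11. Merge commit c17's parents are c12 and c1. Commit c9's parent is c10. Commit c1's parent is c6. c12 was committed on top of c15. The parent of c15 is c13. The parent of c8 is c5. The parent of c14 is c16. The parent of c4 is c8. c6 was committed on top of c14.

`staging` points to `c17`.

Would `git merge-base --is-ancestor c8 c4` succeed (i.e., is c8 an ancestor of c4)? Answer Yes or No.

Yes

Ancestors of c4 (commits reachable by following parents): {c4, c5, c8}.
c8 is in that set, so it is an ancestor of c4.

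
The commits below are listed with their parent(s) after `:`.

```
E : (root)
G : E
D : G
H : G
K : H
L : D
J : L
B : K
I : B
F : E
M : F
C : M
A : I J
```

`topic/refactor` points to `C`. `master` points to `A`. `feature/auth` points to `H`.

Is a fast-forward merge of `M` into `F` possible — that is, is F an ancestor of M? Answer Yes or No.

Yes

A fast-forward from F to M is possible iff F is an ancestor of M.
Ancestors of M: {E, F, M}.
F is among them, so fast-forward is possible.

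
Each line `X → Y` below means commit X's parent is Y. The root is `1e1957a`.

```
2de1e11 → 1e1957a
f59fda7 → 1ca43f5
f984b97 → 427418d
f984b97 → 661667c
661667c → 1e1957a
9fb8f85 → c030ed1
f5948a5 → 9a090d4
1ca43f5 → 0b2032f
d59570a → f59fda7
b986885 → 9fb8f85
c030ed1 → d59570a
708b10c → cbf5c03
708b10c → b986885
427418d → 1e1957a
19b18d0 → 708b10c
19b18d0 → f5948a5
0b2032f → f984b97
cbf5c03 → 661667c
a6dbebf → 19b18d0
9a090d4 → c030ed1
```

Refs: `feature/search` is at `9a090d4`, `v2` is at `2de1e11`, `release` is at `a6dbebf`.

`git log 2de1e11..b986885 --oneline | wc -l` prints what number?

Reachable from b986885: {0b2032f, 1ca43f5, 1e1957a, 427418d, 661667c, 9fb8f85, b986885, c030ed1, d59570a, f59fda7, f984b97}.
Reachable from 2de1e11: {1e1957a, 2de1e11}.
In b986885's history but not 2de1e11's: {0b2032f, 1ca43f5, 427418d, 661667c, 9fb8f85, b986885, c030ed1, d59570a, f59fda7, f984b97} — 10 commits.

10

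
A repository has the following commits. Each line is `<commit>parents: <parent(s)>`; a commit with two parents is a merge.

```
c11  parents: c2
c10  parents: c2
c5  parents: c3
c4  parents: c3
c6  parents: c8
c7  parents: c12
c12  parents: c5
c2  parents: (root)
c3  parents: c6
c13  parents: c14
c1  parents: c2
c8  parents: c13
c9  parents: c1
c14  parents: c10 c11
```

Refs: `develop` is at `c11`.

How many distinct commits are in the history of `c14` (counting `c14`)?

Walking parent pointers from c14: reachable set = {c10, c11, c14, c2}.
That is 4 commits.

4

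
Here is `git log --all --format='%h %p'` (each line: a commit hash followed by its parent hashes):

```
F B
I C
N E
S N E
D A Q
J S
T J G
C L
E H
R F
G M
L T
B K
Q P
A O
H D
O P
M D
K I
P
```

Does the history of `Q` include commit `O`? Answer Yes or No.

No

Ancestors of Q: {P, Q}.
O is not in that set, so it is not an ancestor of Q.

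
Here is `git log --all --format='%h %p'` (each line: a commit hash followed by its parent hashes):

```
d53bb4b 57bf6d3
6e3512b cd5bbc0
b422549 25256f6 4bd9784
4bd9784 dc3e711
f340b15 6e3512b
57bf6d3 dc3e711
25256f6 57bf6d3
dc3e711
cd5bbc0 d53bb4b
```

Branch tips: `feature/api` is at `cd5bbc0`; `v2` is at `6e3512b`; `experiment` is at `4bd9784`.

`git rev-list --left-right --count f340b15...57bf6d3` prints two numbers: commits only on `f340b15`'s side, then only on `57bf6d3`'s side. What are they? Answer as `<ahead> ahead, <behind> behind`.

Reachable from f340b15: {57bf6d3, 6e3512b, cd5bbc0, d53bb4b, dc3e711, f340b15}.
Reachable from 57bf6d3: {57bf6d3, dc3e711}.
Only in f340b15's history (ahead): {6e3512b, cd5bbc0, d53bb4b, f340b15} — 4.
Only in 57bf6d3's history (behind): {} — 0.

4 ahead, 0 behind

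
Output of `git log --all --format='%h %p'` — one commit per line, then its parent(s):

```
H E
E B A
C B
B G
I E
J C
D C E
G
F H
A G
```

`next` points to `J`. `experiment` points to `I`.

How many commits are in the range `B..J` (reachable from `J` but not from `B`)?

2

Reachable from J: {B, C, G, J}.
Reachable from B: {B, G}.
In J's history but not B's: {C, J} — 2 commits.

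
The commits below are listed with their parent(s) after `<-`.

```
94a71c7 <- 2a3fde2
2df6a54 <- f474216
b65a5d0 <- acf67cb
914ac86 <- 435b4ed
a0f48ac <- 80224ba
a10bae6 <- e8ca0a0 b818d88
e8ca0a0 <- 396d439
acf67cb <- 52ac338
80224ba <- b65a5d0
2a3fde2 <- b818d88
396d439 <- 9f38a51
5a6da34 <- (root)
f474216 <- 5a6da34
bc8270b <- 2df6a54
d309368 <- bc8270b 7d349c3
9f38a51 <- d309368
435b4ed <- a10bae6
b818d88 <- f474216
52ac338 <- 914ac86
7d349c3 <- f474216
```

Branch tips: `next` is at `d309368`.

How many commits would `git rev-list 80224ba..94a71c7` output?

Reachable from 94a71c7: {2a3fde2, 5a6da34, 94a71c7, b818d88, f474216}.
Reachable from 80224ba: {2df6a54, 396d439, 435b4ed, 52ac338, 5a6da34, 7d349c3, 80224ba, 914ac86, 9f38a51, a10bae6, acf67cb, b65a5d0, b818d88, bc8270b, d309368, e8ca0a0, f474216}.
In 94a71c7's history but not 80224ba's: {2a3fde2, 94a71c7} — 2 commits.

2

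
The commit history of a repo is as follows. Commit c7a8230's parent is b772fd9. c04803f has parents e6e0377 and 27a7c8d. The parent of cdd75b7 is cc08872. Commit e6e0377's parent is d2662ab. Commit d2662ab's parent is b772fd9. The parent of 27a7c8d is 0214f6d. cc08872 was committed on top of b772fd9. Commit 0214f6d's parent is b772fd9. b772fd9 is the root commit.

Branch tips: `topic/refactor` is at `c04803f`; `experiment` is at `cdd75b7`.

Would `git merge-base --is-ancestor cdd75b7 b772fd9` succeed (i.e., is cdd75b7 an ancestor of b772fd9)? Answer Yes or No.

No

Ancestors of b772fd9: {b772fd9}.
cdd75b7 is not in that set, so it is not an ancestor of b772fd9.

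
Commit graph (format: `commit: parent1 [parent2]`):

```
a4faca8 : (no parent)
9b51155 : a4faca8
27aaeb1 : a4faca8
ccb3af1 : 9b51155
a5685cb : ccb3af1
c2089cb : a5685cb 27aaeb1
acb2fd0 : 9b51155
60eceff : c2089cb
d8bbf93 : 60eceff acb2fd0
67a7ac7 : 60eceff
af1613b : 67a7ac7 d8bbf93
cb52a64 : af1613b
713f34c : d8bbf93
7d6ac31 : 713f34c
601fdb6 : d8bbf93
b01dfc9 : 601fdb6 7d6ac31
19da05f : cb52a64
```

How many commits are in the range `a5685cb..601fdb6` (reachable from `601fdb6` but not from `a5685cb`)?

6

Reachable from 601fdb6: {27aaeb1, 601fdb6, 60eceff, 9b51155, a4faca8, a5685cb, acb2fd0, c2089cb, ccb3af1, d8bbf93}.
Reachable from a5685cb: {9b51155, a4faca8, a5685cb, ccb3af1}.
In 601fdb6's history but not a5685cb's: {27aaeb1, 601fdb6, 60eceff, acb2fd0, c2089cb, d8bbf93} — 6 commits.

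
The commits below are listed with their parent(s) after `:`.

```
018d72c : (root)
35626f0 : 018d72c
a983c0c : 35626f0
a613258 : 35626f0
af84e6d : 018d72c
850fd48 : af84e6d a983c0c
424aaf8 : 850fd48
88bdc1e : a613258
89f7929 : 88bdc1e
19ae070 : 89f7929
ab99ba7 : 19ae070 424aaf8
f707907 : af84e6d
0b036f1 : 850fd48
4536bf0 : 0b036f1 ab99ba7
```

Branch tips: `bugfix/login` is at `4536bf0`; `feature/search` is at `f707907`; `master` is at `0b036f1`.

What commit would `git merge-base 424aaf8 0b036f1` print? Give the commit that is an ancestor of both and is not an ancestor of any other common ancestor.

Ancestors of 424aaf8: {018d72c, 35626f0, 424aaf8, 850fd48, a983c0c, af84e6d}.
Ancestors of 0b036f1: {018d72c, 0b036f1, 35626f0, 850fd48, a983c0c, af84e6d}.
Common ancestors: {018d72c, 35626f0, 850fd48, a983c0c, af84e6d}.
Among these, 850fd48 is not an ancestor of any other common ancestor — it is the merge base.

850fd48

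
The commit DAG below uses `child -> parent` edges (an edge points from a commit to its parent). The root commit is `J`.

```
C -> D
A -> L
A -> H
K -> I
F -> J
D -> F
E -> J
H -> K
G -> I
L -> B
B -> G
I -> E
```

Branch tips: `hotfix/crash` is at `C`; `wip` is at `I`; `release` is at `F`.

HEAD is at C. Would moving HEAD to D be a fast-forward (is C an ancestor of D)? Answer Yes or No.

No

A fast-forward from C to D is possible iff C is an ancestor of D.
Ancestors of D: {D, F, J}.
C is not among them, so fast-forward is not possible.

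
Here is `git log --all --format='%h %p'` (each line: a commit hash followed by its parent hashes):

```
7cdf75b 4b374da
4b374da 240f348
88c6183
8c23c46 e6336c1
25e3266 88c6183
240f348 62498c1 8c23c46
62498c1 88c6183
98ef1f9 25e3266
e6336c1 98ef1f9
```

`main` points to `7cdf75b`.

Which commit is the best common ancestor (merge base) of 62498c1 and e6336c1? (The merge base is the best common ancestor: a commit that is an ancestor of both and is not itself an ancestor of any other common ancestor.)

88c6183

Ancestors of 62498c1: {62498c1, 88c6183}.
Ancestors of e6336c1: {25e3266, 88c6183, 98ef1f9, e6336c1}.
Common ancestors: {88c6183}.
The only common ancestor is 88c6183, so it is the merge base.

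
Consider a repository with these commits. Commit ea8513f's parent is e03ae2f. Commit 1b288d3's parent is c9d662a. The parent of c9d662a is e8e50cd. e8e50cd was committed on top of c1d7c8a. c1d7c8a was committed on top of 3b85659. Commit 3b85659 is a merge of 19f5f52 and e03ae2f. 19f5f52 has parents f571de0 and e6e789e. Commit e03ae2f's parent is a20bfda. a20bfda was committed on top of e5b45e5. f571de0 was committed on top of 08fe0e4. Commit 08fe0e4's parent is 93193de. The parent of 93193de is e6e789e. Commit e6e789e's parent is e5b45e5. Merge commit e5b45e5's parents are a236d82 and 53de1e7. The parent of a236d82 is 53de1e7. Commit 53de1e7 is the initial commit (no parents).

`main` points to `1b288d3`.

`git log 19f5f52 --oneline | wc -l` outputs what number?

Walking parent pointers from 19f5f52: reachable set = {08fe0e4, 19f5f52, 53de1e7, 93193de, a236d82, e5b45e5, e6e789e, f571de0}.
That is 8 commits.

8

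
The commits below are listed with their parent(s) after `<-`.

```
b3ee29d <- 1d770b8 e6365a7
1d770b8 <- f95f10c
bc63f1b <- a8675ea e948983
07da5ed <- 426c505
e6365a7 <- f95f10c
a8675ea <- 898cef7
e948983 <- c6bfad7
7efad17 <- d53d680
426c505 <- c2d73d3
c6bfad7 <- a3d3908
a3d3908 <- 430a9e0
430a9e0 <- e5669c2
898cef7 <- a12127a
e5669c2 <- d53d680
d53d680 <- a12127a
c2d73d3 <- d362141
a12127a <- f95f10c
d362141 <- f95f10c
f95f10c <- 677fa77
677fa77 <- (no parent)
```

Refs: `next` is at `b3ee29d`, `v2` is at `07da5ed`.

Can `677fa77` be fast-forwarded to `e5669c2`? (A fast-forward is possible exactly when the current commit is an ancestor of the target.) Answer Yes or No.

A fast-forward from 677fa77 to e5669c2 is possible iff 677fa77 is an ancestor of e5669c2.
Ancestors of e5669c2: {677fa77, a12127a, d53d680, e5669c2, f95f10c}.
677fa77 is among them, so fast-forward is possible.

Yes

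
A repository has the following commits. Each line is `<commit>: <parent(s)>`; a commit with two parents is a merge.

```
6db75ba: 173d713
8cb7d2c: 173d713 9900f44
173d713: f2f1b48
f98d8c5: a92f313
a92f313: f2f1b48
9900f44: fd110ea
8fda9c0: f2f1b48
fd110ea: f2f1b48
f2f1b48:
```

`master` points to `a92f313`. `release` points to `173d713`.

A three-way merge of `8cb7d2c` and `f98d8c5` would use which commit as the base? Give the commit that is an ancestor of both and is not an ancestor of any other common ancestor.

f2f1b48

Ancestors of 8cb7d2c: {173d713, 8cb7d2c, 9900f44, f2f1b48, fd110ea}.
Ancestors of f98d8c5: {a92f313, f2f1b48, f98d8c5}.
Common ancestors: {f2f1b48}.
The only common ancestor is f2f1b48, so it is the merge base.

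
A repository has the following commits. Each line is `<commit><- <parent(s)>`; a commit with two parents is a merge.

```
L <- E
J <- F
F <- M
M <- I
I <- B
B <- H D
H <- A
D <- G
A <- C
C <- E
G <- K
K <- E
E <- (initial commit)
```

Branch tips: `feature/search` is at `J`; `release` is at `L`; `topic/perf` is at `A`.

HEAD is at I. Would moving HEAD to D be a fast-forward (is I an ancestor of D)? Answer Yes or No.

A fast-forward from I to D is possible iff I is an ancestor of D.
Ancestors of D: {D, E, G, K}.
I is not among them, so fast-forward is not possible.

No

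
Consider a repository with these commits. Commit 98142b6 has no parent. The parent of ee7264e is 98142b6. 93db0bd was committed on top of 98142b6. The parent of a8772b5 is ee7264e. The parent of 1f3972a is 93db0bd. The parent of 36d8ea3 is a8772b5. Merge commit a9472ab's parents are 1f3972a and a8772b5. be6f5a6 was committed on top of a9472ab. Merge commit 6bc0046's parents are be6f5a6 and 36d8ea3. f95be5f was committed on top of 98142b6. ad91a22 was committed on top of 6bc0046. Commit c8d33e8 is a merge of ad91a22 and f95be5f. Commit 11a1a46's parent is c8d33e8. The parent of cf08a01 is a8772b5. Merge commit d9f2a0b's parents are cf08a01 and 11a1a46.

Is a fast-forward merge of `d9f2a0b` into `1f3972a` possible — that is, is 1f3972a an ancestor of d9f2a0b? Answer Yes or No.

Yes

A fast-forward from 1f3972a to d9f2a0b is possible iff 1f3972a is an ancestor of d9f2a0b.
Ancestors of d9f2a0b: {11a1a46, 1f3972a, 36d8ea3, 6bc0046, 93db0bd, 98142b6, a8772b5, a9472ab, ad91a22, be6f5a6, c8d33e8, cf08a01, d9f2a0b, ee7264e, f95be5f}.
1f3972a is among them, so fast-forward is possible.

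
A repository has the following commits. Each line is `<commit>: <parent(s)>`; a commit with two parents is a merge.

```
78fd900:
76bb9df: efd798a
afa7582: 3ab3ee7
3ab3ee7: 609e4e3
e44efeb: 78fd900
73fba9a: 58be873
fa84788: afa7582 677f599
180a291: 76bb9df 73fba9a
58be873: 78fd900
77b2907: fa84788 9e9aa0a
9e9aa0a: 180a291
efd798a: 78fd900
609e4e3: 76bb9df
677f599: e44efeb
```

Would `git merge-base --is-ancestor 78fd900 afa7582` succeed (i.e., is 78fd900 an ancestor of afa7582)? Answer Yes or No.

Ancestors of afa7582 (commits reachable by following parents): {3ab3ee7, 609e4e3, 76bb9df, 78fd900, afa7582, efd798a}.
78fd900 is in that set, so it is an ancestor of afa7582.

Yes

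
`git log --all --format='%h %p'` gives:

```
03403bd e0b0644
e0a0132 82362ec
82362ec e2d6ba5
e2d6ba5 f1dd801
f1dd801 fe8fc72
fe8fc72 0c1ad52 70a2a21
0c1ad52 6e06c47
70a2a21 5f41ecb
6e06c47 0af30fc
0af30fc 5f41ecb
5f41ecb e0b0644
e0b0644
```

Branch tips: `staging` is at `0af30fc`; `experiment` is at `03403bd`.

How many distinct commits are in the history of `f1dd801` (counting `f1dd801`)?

Walking parent pointers from f1dd801: reachable set = {0af30fc, 0c1ad52, 5f41ecb, 6e06c47, 70a2a21, e0b0644, f1dd801, fe8fc72}.
That is 8 commits.

8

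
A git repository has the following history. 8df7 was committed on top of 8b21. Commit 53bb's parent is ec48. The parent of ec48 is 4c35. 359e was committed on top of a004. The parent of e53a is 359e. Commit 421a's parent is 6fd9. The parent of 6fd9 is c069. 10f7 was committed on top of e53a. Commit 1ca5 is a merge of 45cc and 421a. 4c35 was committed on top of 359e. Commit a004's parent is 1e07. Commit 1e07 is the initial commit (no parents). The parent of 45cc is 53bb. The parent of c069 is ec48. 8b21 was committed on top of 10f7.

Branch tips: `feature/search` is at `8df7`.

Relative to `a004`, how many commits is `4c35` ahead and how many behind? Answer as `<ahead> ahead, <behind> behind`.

Reachable from 4c35: {1e07, 359e, 4c35, a004}.
Reachable from a004: {1e07, a004}.
Only in 4c35's history (ahead): {359e, 4c35} — 2.
Only in a004's history (behind): {} — 0.

2 ahead, 0 behind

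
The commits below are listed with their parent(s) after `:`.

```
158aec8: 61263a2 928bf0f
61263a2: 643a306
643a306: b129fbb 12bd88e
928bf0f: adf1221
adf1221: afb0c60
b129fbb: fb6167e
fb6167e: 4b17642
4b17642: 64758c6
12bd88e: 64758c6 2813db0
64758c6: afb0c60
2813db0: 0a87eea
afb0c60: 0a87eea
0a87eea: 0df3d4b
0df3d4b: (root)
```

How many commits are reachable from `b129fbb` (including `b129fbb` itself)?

7

Walking parent pointers from b129fbb: reachable set = {0a87eea, 0df3d4b, 4b17642, 64758c6, afb0c60, b129fbb, fb6167e}.
That is 7 commits.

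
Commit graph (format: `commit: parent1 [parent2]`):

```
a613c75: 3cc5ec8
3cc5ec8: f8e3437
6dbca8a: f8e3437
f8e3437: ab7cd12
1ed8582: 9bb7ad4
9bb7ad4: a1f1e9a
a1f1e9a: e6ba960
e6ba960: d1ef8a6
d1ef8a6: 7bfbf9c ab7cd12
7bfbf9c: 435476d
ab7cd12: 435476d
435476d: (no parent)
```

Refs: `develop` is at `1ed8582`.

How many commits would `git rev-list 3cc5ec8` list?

4

Walking parent pointers from 3cc5ec8: reachable set = {3cc5ec8, 435476d, ab7cd12, f8e3437}.
That is 4 commits.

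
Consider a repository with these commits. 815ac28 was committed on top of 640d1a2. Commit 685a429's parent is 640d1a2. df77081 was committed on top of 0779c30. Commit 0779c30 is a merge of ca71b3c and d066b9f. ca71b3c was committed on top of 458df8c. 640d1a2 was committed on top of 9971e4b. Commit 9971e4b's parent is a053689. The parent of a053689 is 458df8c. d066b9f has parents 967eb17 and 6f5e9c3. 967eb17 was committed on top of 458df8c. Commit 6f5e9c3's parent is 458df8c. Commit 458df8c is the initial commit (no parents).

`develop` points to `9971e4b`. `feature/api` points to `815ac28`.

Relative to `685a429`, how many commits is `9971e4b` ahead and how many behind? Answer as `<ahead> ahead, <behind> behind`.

0 ahead, 2 behind

Reachable from 9971e4b: {458df8c, 9971e4b, a053689}.
Reachable from 685a429: {458df8c, 640d1a2, 685a429, 9971e4b, a053689}.
Only in 9971e4b's history (ahead): {} — 0.
Only in 685a429's history (behind): {640d1a2, 685a429} — 2.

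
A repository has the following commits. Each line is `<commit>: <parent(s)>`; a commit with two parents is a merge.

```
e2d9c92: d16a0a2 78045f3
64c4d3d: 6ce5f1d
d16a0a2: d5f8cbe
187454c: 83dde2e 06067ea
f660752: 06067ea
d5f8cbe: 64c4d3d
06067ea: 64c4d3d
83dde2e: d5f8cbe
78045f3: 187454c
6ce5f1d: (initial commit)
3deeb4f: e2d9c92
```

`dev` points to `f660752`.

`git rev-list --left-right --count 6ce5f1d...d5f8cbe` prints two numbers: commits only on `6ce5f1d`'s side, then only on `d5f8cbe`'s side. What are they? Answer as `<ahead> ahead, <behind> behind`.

Reachable from 6ce5f1d: {6ce5f1d}.
Reachable from d5f8cbe: {64c4d3d, 6ce5f1d, d5f8cbe}.
Only in 6ce5f1d's history (ahead): {} — 0.
Only in d5f8cbe's history (behind): {64c4d3d, d5f8cbe} — 2.

0 ahead, 2 behind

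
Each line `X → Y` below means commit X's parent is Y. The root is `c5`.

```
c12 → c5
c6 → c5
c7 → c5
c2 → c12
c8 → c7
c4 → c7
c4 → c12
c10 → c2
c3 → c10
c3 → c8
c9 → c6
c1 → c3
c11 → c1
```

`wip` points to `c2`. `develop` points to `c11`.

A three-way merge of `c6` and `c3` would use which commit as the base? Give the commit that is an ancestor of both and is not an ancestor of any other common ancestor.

Ancestors of c6: {c5, c6}.
Ancestors of c3: {c10, c12, c2, c3, c5, c7, c8}.
Common ancestors: {c5}.
The only common ancestor is c5, so it is the merge base.

c5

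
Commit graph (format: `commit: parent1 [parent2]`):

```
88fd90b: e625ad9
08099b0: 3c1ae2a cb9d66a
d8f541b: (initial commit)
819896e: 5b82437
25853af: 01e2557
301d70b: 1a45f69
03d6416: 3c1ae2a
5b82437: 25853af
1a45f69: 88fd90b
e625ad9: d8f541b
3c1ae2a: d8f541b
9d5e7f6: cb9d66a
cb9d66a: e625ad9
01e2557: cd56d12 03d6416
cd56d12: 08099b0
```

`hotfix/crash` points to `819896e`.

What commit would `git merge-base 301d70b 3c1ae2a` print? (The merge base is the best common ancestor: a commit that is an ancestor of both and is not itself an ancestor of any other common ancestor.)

Ancestors of 301d70b: {1a45f69, 301d70b, 88fd90b, d8f541b, e625ad9}.
Ancestors of 3c1ae2a: {3c1ae2a, d8f541b}.
Common ancestors: {d8f541b}.
The only common ancestor is d8f541b, so it is the merge base.

d8f541b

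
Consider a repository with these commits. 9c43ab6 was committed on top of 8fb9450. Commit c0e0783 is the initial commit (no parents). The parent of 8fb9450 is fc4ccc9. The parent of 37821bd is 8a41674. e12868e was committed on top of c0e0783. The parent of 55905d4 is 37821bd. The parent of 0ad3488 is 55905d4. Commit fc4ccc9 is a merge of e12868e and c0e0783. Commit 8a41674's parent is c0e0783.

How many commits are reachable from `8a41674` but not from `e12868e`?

1

Reachable from 8a41674: {8a41674, c0e0783}.
Reachable from e12868e: {c0e0783, e12868e}.
In 8a41674's history but not e12868e's: {8a41674} — 1 commit.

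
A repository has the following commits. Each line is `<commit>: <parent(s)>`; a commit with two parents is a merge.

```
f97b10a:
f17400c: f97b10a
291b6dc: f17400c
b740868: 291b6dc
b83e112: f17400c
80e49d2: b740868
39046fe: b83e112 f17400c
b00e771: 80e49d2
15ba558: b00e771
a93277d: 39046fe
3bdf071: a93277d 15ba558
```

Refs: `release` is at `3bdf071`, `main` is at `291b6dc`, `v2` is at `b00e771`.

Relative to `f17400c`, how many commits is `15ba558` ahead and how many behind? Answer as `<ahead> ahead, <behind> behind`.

Reachable from 15ba558: {15ba558, 291b6dc, 80e49d2, b00e771, b740868, f17400c, f97b10a}.
Reachable from f17400c: {f17400c, f97b10a}.
Only in 15ba558's history (ahead): {15ba558, 291b6dc, 80e49d2, b00e771, b740868} — 5.
Only in f17400c's history (behind): {} — 0.

5 ahead, 0 behind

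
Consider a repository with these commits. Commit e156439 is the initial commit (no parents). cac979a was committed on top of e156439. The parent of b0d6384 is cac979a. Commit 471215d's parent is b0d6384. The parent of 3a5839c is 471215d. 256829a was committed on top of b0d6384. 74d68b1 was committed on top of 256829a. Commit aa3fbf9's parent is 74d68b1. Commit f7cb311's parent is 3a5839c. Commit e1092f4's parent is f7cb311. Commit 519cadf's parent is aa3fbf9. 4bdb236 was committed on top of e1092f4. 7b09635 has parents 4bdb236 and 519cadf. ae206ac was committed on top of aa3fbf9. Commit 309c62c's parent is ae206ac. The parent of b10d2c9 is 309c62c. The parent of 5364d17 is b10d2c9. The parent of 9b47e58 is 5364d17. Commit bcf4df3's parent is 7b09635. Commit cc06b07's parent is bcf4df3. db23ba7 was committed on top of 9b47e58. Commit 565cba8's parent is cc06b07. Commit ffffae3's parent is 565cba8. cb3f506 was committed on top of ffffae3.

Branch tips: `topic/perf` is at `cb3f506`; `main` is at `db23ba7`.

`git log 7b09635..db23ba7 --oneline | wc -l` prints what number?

Reachable from db23ba7: {256829a, 309c62c, 5364d17, 74d68b1, 9b47e58, aa3fbf9, ae206ac, b0d6384, b10d2c9, cac979a, db23ba7, e156439}.
Reachable from 7b09635: {256829a, 3a5839c, 471215d, 4bdb236, 519cadf, 74d68b1, 7b09635, aa3fbf9, b0d6384, cac979a, e1092f4, e156439, f7cb311}.
In db23ba7's history but not 7b09635's: {309c62c, 5364d17, 9b47e58, ae206ac, b10d2c9, db23ba7} — 6 commits.

6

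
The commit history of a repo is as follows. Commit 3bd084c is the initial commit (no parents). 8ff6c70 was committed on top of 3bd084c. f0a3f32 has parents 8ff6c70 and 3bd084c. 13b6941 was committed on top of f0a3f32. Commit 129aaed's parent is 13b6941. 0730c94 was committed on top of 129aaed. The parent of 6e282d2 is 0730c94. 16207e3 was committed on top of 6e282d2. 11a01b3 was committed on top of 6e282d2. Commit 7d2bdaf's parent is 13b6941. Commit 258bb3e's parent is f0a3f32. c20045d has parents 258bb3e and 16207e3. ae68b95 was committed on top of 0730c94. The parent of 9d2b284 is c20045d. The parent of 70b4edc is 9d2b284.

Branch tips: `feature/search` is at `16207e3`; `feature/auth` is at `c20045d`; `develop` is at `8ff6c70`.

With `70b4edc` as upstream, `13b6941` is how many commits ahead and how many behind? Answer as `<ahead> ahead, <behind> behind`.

Reachable from 13b6941: {13b6941, 3bd084c, 8ff6c70, f0a3f32}.
Reachable from 70b4edc: {0730c94, 129aaed, 13b6941, 16207e3, 258bb3e, 3bd084c, 6e282d2, 70b4edc, 8ff6c70, 9d2b284, c20045d, f0a3f32}.
Only in 13b6941's history (ahead): {} — 0.
Only in 70b4edc's history (behind): {0730c94, 129aaed, 16207e3, 258bb3e, 6e282d2, 70b4edc, 9d2b284, c20045d} — 8.

0 ahead, 8 behind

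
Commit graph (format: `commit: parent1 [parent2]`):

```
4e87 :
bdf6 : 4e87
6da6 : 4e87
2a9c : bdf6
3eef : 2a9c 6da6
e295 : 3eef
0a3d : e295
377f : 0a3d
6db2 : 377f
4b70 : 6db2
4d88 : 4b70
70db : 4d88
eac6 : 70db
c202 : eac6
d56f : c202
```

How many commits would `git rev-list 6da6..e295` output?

4

Reachable from e295: {2a9c, 3eef, 4e87, 6da6, bdf6, e295}.
Reachable from 6da6: {4e87, 6da6}.
In e295's history but not 6da6's: {2a9c, 3eef, bdf6, e295} — 4 commits.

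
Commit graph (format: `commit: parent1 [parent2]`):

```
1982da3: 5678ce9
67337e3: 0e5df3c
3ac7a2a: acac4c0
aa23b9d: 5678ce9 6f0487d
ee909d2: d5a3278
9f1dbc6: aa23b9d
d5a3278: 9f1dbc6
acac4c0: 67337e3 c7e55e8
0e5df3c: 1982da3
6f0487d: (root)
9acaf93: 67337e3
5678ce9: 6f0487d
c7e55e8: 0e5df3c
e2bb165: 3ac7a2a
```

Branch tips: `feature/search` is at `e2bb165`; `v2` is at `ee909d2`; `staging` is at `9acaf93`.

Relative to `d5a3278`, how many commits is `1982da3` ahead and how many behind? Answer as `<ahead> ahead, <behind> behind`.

1 ahead, 3 behind

Reachable from 1982da3: {1982da3, 5678ce9, 6f0487d}.
Reachable from d5a3278: {5678ce9, 6f0487d, 9f1dbc6, aa23b9d, d5a3278}.
Only in 1982da3's history (ahead): {1982da3} — 1.
Only in d5a3278's history (behind): {9f1dbc6, aa23b9d, d5a3278} — 3.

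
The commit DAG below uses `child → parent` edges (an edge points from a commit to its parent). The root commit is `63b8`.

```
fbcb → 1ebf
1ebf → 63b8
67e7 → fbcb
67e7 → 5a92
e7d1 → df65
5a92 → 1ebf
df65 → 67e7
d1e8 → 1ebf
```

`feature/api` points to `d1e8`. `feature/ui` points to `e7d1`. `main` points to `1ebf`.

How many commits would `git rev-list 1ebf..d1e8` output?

1

Reachable from d1e8: {1ebf, 63b8, d1e8}.
Reachable from 1ebf: {1ebf, 63b8}.
In d1e8's history but not 1ebf's: {d1e8} — 1 commit.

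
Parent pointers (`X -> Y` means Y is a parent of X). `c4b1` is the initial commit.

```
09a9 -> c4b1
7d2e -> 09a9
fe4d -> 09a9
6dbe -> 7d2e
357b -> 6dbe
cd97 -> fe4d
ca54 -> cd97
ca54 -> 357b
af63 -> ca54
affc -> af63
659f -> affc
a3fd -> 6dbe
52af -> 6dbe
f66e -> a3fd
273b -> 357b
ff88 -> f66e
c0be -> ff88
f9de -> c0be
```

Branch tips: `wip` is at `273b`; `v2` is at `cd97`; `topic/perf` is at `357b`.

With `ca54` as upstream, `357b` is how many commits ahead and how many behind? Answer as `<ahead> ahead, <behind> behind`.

0 ahead, 3 behind

Reachable from 357b: {09a9, 357b, 6dbe, 7d2e, c4b1}.
Reachable from ca54: {09a9, 357b, 6dbe, 7d2e, c4b1, ca54, cd97, fe4d}.
Only in 357b's history (ahead): {} — 0.
Only in ca54's history (behind): {ca54, cd97, fe4d} — 3.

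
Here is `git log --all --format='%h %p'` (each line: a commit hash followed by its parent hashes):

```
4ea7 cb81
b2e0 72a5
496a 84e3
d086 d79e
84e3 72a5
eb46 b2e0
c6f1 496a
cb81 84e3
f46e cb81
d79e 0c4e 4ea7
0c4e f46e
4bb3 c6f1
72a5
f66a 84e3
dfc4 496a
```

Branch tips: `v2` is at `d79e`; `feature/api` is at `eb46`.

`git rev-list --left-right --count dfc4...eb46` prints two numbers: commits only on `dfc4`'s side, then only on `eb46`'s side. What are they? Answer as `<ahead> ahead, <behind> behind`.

3 ahead, 2 behind

Reachable from dfc4: {496a, 72a5, 84e3, dfc4}.
Reachable from eb46: {72a5, b2e0, eb46}.
Only in dfc4's history (ahead): {496a, 84e3, dfc4} — 3.
Only in eb46's history (behind): {b2e0, eb46} — 2.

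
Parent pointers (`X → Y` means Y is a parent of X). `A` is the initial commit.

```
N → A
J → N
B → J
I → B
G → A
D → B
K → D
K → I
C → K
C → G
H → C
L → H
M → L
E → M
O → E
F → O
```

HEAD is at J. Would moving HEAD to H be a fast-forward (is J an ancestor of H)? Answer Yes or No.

Yes

A fast-forward from J to H is possible iff J is an ancestor of H.
Ancestors of H: {A, B, C, D, G, H, I, J, K, N}.
J is among them, so fast-forward is possible.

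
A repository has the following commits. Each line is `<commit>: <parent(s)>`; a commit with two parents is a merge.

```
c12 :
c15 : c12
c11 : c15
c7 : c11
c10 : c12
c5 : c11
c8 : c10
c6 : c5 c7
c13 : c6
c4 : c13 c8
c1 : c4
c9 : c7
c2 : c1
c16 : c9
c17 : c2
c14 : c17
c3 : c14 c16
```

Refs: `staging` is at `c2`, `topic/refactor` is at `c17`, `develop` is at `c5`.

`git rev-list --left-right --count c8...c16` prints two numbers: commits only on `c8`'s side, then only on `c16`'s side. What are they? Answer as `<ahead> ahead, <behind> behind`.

2 ahead, 5 behind

Reachable from c8: {c10, c12, c8}.
Reachable from c16: {c11, c12, c15, c16, c7, c9}.
Only in c8's history (ahead): {c10, c8} — 2.
Only in c16's history (behind): {c11, c15, c16, c7, c9} — 5.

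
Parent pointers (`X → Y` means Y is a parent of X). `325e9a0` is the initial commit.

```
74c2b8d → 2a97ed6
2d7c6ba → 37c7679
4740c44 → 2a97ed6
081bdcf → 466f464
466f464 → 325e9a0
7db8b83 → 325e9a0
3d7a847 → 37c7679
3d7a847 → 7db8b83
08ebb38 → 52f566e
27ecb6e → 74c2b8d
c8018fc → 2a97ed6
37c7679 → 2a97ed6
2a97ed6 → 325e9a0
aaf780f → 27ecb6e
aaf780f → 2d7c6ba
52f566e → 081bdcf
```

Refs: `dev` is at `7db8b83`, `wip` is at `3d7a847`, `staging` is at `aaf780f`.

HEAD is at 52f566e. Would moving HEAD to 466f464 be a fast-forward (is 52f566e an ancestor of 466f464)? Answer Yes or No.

A fast-forward from 52f566e to 466f464 is possible iff 52f566e is an ancestor of 466f464.
Ancestors of 466f464: {325e9a0, 466f464}.
52f566e is not among them, so fast-forward is not possible.

No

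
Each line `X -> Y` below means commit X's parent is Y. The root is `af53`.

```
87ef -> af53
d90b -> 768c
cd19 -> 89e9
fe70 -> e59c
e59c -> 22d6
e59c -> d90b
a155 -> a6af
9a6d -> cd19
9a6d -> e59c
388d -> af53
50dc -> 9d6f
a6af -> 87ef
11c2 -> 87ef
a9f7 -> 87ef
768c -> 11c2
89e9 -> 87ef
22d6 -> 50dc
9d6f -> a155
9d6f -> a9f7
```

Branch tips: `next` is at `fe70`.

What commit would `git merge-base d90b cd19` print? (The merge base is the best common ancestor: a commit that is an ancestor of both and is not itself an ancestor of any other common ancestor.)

Ancestors of d90b: {11c2, 768c, 87ef, af53, d90b}.
Ancestors of cd19: {87ef, 89e9, af53, cd19}.
Common ancestors: {87ef, af53}.
Among these, 87ef is not an ancestor of any other common ancestor — it is the merge base.

87ef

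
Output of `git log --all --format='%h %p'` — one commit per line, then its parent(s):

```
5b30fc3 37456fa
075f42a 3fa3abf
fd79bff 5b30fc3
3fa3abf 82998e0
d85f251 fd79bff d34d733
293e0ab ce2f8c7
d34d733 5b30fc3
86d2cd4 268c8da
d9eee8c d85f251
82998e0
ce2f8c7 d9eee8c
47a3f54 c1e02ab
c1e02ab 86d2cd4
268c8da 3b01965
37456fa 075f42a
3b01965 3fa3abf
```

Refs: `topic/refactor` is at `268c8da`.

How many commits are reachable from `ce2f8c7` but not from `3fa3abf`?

8

Reachable from ce2f8c7: {075f42a, 37456fa, 3fa3abf, 5b30fc3, 82998e0, ce2f8c7, d34d733, d85f251, d9eee8c, fd79bff}.
Reachable from 3fa3abf: {3fa3abf, 82998e0}.
In ce2f8c7's history but not 3fa3abf's: {075f42a, 37456fa, 5b30fc3, ce2f8c7, d34d733, d85f251, d9eee8c, fd79bff} — 8 commits.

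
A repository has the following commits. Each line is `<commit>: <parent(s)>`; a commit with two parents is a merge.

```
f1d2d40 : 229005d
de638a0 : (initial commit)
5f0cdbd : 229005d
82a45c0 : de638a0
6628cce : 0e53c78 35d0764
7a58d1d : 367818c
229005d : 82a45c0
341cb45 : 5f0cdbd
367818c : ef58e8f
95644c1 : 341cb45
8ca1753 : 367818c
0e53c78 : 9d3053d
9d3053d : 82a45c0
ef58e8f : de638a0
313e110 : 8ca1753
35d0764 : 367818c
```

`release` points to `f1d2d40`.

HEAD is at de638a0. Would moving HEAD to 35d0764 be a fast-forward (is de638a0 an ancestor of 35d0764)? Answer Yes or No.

Yes

A fast-forward from de638a0 to 35d0764 is possible iff de638a0 is an ancestor of 35d0764.
Ancestors of 35d0764: {35d0764, 367818c, de638a0, ef58e8f}.
de638a0 is among them, so fast-forward is possible.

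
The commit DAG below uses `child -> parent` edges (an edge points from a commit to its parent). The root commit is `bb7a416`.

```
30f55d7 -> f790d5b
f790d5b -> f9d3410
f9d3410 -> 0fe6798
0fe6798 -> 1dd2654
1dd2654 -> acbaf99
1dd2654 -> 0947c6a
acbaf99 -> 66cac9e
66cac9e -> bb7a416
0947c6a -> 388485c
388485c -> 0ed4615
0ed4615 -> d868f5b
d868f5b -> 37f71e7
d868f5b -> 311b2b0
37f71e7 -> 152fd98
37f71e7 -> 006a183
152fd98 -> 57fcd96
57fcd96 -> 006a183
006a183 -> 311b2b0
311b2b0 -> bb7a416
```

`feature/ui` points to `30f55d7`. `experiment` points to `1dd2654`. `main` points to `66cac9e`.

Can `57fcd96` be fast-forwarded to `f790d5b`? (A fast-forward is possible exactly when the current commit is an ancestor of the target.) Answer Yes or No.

Yes

A fast-forward from 57fcd96 to f790d5b is possible iff 57fcd96 is an ancestor of f790d5b.
Ancestors of f790d5b: {006a183, 0947c6a, 0ed4615, 0fe6798, 152fd98, 1dd2654, 311b2b0, 37f71e7, 388485c, 57fcd96, 66cac9e, acbaf99, bb7a416, d868f5b, f790d5b, f9d3410}.
57fcd96 is among them, so fast-forward is possible.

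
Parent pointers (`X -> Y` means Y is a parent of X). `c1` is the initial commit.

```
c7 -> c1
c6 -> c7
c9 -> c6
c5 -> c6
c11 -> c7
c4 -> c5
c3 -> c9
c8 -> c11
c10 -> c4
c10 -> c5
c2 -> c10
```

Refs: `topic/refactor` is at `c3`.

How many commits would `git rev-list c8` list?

4

Walking parent pointers from c8: reachable set = {c1, c11, c7, c8}.
That is 4 commits.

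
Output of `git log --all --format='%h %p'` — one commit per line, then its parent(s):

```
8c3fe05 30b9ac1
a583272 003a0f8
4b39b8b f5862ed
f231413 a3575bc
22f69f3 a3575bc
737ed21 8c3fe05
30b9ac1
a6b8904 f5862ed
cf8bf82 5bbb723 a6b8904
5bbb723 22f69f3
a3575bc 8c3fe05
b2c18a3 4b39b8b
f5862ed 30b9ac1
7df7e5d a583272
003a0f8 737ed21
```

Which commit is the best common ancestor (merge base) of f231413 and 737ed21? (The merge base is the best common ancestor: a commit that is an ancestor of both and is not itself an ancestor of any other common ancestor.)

8c3fe05

Ancestors of f231413: {30b9ac1, 8c3fe05, a3575bc, f231413}.
Ancestors of 737ed21: {30b9ac1, 737ed21, 8c3fe05}.
Common ancestors: {30b9ac1, 8c3fe05}.
Among these, 8c3fe05 is not an ancestor of any other common ancestor — it is the merge base.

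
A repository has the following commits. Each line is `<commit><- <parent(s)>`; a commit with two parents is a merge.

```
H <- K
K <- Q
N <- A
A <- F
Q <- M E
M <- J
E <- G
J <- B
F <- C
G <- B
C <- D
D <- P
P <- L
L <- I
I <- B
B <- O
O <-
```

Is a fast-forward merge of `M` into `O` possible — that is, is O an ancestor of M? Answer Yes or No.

A fast-forward from O to M is possible iff O is an ancestor of M.
Ancestors of M: {B, J, M, O}.
O is among them, so fast-forward is possible.

Yes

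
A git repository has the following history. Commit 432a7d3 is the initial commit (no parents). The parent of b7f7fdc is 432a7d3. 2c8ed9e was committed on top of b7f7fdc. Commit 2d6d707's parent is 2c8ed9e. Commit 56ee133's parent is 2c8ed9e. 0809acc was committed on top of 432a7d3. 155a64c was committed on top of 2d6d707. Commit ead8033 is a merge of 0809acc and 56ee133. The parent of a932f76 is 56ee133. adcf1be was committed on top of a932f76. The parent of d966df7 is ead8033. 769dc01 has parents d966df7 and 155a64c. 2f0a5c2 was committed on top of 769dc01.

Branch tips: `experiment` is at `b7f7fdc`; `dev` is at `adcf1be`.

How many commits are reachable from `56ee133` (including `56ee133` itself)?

4

Walking parent pointers from 56ee133: reachable set = {2c8ed9e, 432a7d3, 56ee133, b7f7fdc}.
That is 4 commits.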